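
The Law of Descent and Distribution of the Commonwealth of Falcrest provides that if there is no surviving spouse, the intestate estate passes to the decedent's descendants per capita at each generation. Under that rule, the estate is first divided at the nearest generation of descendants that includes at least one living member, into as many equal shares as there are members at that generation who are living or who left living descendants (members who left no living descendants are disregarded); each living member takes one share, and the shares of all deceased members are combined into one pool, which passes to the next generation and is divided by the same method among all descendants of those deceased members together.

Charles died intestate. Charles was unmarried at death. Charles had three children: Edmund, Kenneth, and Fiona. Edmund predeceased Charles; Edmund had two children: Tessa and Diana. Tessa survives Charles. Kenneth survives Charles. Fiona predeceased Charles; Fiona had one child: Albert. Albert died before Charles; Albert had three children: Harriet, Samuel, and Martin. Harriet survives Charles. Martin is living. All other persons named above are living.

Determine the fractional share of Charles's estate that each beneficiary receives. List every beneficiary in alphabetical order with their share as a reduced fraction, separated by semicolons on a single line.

Diana 2/9; Harriet 2/27; Kenneth 1/3; Martin 2/27; Samuel 2/27; Tessa 2/9

There is no surviving spouse, so the entire estate passes to Charles's descendants per capita at each generation.
At generation 1 (Edmund, Kenneth, Fiona) there are 3 shares of (1)/3 = 1/3 each.
Living: Kenneth — each takes 1/3.
Deceased: Edmund and Fiona. Their combined 2/3 is pooled and carried to generation 2.
At generation 2 (Tessa, Diana, Albert) there are 3 shares of (2/3)/3 = 2/9 each.
Living: Tessa and Diana — each takes 2/9.
Deceased: Albert. That 2/9 share is carried to generation 3.
At generation 3 (Harriet, Samuel, Martin) there are 3 shares of (2/9)/3 = 2/27 each.
Living: Harriet, Samuel, and Martin — each takes 2/27.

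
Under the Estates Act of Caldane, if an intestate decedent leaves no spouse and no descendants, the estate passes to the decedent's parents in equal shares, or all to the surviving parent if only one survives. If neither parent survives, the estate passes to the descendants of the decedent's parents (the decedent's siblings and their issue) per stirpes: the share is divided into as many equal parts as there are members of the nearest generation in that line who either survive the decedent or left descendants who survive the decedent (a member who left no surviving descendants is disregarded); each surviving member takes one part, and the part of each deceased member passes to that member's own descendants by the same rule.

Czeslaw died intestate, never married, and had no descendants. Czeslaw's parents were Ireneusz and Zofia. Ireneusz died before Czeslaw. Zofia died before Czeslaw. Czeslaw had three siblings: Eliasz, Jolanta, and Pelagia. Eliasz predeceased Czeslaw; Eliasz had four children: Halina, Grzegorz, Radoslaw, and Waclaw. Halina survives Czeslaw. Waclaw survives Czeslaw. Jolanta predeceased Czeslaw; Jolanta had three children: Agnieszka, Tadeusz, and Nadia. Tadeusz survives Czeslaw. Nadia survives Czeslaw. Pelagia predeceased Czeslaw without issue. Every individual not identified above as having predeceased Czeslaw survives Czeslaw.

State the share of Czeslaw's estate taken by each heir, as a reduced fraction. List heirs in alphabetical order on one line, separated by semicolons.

Neither parent survives and there are no descendants, so the estate passes to Czeslaw's siblings and their issue per stirpes.
Pelagia left no surviving issue, so that branch lapses and is disregarded.
The estate is divided into 2 equal shares of 1/2 among Eliasz, Jolanta.
Eliasz predeceased; the 1/2 allotted to Eliasz's branch passes to Eliasz's issue by representation.
The 1/2 is divided into 4 equal shares of 1/8 among Halina, Grzegorz, Radoslaw, Waclaw.
Halina is living and takes 1/8.
Grzegorz is living and takes 1/8.
Radoslaw is living and takes 1/8.
Waclaw is living and takes 1/8.
Jolanta predeceased; the 1/2 allotted to Jolanta's branch passes to Jolanta's issue by representation.
The 1/2 is divided into 3 equal shares of 1/6 among Agnieszka, Tadeusz, Nadia.
Agnieszka is living and takes 1/6.
Tadeusz is living and takes 1/6.
Nadia is living and takes 1/6.

Agnieszka 1/6; Grzegorz 1/8; Halina 1/8; Nadia 1/6; Radoslaw 1/8; Tadeusz 1/6; Waclaw 1/8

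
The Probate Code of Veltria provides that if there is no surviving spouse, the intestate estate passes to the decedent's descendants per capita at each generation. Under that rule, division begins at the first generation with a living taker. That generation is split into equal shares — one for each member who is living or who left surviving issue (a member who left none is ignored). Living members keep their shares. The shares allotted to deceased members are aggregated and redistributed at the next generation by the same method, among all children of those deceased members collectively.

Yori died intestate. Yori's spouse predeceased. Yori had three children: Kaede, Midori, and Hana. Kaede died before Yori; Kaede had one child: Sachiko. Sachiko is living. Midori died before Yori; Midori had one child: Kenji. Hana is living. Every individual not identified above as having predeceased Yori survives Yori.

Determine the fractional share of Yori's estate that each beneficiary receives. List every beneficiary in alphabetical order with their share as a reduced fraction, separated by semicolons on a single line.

Hana 1/3; Kenji 1/3; Sachiko 1/3

There is no surviving spouse, so the entire estate passes to Yori's descendants per capita at each generation.
At generation 1 (Kaede, Midori, Hana) there are 3 shares of (1)/3 = 1/3 each.
Living: Hana — each takes 1/3.
Deceased: Kaede and Midori. Their combined 2/3 is pooled and carried to generation 2.
At generation 2 (Sachiko, Kenji) there are 2 shares of (2/3)/2 = 1/3 each.
Living: Sachiko and Kenji — each takes 1/3.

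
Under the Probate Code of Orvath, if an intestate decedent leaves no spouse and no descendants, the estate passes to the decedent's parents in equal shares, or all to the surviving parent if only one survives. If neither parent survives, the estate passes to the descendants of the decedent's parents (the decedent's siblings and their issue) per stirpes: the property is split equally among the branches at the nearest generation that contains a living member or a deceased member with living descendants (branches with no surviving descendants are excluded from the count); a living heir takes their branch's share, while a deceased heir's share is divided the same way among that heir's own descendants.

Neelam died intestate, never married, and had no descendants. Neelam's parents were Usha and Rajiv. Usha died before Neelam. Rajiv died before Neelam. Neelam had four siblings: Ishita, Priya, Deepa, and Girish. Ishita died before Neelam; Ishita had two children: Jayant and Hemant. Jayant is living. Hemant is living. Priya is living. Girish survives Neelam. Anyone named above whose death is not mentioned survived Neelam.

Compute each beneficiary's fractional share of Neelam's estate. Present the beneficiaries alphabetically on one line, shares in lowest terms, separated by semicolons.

Neither parent survives and there are no descendants, so the estate passes to Neelam's siblings and their issue per stirpes.
The estate is divided into 4 equal shares of 1/4 among Ishita, Priya, Deepa, Girish.
Ishita predeceased; the 1/4 allotted to Ishita's branch passes to Ishita's issue by representation.
The 1/4 is divided into 2 equal shares of 1/8 among Jayant, Hemant.
Jayant is living and takes 1/8.
Hemant is living and takes 1/8.
Priya is living and takes 1/4.
Deepa is living and takes 1/4.
Girish is living and takes 1/4.

Deepa 1/4; Girish 1/4; Hemant 1/8; Jayant 1/8; Priya 1/4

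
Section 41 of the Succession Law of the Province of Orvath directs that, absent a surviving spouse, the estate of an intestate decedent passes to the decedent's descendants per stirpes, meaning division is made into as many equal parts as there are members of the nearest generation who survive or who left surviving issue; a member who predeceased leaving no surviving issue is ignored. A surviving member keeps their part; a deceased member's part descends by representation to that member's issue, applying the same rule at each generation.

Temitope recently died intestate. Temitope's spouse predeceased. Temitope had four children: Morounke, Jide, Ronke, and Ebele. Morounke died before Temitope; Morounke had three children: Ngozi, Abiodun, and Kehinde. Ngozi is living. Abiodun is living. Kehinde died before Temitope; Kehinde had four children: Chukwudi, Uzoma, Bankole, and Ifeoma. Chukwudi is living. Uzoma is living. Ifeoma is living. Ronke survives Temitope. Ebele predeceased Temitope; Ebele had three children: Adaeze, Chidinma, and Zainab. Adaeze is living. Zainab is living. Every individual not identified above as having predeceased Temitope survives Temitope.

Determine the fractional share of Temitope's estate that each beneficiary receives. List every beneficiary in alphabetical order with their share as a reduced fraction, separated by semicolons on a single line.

There is no surviving spouse, so the entire estate passes to Temitope's descendants per stirpes.
The estate is divided into 4 equal shares of 1/4 among Morounke, Jide, Ronke, Ebele.
Morounke predeceased; the 1/4 allotted to Morounke's branch passes to Morounke's issue by representation.
The 1/4 is divided into 3 equal shares of 1/12 among Ngozi, Abiodun, Kehinde.
Ngozi is living and takes 1/12.
Abiodun is living and takes 1/12.
Kehinde predeceased; the 1/12 allotted to Kehinde's branch passes to Kehinde's issue by representation.
The 1/12 is divided into 4 equal shares of 1/48 among Chukwudi, Uzoma, Bankole, Ifeoma.
Chukwudi is living and takes 1/48.
Uzoma is living and takes 1/48.
Bankole is living and takes 1/48.
Ifeoma is living and takes 1/48.
Jide is living and takes 1/4.
Ronke is living and takes 1/4.
Ebele predeceased; the 1/4 allotted to Ebele's branch passes to Ebele's issue by representation.
The 1/4 is divided into 3 equal shares of 1/12 among Adaeze, Chidinma, Zainab.
Adaeze is living and takes 1/12.
Chidinma is living and takes 1/12.
Zainab is living and takes 1/12.

Abiodun 1/12; Adaeze 1/12; Bankole 1/48; Chidinma 1/12; Chukwudi 1/48; Ifeoma 1/48; Jide 1/4; Ngozi 1/12; Ronke 1/4; Uzoma 1/48; Zainab 1/12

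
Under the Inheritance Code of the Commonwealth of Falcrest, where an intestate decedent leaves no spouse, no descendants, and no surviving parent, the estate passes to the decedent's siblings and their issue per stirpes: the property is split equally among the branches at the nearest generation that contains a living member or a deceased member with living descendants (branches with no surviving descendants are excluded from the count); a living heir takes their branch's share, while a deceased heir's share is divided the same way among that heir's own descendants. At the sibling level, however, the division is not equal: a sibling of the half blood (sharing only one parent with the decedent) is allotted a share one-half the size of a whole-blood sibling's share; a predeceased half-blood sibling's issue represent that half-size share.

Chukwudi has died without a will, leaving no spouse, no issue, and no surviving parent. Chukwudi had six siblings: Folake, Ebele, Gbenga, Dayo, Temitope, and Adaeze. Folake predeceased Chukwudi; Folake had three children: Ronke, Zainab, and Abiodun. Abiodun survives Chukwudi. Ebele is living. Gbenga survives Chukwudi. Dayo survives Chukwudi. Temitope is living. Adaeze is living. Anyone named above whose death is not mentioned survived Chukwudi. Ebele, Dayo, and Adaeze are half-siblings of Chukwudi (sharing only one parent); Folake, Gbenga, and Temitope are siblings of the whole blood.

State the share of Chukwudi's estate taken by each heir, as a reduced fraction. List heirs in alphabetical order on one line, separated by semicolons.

No spouse, descendants, or parent survives, so the estate passes to Chukwudi's siblings per stirpes.
Half-blood siblings count for one-half the weight of whole-blood siblings at the initial division.
Dividing 1 in proportion to weights (total weight 9/2): Folake (weight 1) → 2/9; Ebele (weight 1/2) → 1/9; Gbenga (weight 1) → 2/9; Dayo (weight 1/2) → 1/9; Temitope (weight 1) → 2/9; Adaeze (weight 1/2) → 1/9.
Folake predeceased; the 2/9 allotted to Folake's branch passes to Folake's issue by representation.
The 2/9 is divided into 3 equal shares of 2/27 among Ronke, Zainab, Abiodun.
Ronke is living and takes 2/27.
Zainab is living and takes 2/27.
Abiodun is living and takes 2/27.
Ebele is living and takes 1/9.
Gbenga is living and takes 2/9.
Dayo is living and takes 1/9.
Temitope is living and takes 2/9.
Adaeze is living and takes 1/9.

Abiodun 2/27; Adaeze 1/9; Dayo 1/9; Ebele 1/9; Gbenga 2/9; Ronke 2/27; Temitope 2/9; Zainab 2/27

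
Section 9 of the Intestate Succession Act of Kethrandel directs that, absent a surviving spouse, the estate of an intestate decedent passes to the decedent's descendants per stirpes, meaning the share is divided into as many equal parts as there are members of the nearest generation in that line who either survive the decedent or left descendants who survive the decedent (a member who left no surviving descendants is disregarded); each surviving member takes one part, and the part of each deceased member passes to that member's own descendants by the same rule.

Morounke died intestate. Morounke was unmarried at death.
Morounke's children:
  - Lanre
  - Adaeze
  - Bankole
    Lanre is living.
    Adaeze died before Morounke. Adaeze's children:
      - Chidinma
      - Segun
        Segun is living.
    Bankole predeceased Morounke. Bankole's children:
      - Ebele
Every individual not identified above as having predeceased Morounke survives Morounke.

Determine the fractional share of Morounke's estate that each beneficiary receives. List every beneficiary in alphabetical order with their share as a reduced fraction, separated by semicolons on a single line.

Chidinma 1/6; Ebele 1/3; Lanre 1/3; Segun 1/6

There is no surviving spouse, so the entire estate passes to Morounke's descendants per stirpes.
The estate is divided into 3 equal shares of 1/3 among Lanre, Adaeze, Bankole.
Lanre is living and takes 1/3.
Adaeze predeceased; the 1/3 allotted to Adaeze's branch passes to Adaeze's issue by representation.
The 1/3 is divided into 2 equal shares of 1/6 among Chidinma, Segun.
Chidinma is living and takes 1/6.
Segun is living and takes 1/6.
Bankole predeceased; the 1/3 allotted to Bankole's branch passes to Bankole's issue by representation.
Ebele is the sole taker at this level and receives the full 1/3.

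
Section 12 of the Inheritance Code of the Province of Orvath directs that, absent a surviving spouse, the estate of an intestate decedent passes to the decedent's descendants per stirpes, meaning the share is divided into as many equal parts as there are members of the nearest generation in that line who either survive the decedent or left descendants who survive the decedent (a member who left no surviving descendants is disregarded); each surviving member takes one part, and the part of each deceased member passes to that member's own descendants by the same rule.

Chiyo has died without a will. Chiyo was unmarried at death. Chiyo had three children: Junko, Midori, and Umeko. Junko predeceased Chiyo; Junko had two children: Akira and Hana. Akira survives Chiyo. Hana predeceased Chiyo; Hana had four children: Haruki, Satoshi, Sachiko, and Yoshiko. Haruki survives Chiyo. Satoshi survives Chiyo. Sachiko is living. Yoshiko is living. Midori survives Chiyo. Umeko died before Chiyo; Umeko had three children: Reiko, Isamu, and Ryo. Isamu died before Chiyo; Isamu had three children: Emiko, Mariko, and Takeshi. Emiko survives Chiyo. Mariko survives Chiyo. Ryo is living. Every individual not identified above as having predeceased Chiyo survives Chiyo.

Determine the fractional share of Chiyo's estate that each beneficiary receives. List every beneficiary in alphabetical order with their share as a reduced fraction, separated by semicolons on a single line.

Akira 1/6; Emiko 1/27; Haruki 1/24; Mariko 1/27; Midori 1/3; Reiko 1/9; Ryo 1/9; Sachiko 1/24; Satoshi 1/24; Takeshi 1/27; Yoshiko 1/24

There is no surviving spouse, so the entire estate passes to Chiyo's descendants per stirpes.
The estate is divided into 3 equal shares of 1/3 among Junko, Midori, Umeko.
Junko predeceased; the 1/3 allotted to Junko's branch passes to Junko's issue by representation.
The 1/3 is divided into 2 equal shares of 1/6 among Akira, Hana.
Akira is living and takes 1/6.
Hana predeceased; the 1/6 allotted to Hana's branch passes to Hana's issue by representation.
The 1/6 is divided into 4 equal shares of 1/24 among Haruki, Satoshi, Sachiko, Yoshiko.
Haruki is living and takes 1/24.
Satoshi is living and takes 1/24.
Sachiko is living and takes 1/24.
Yoshiko is living and takes 1/24.
Midori is living and takes 1/3.
Umeko predeceased; the 1/3 allotted to Umeko's branch passes to Umeko's issue by representation.
The 1/3 is divided into 3 equal shares of 1/9 among Reiko, Isamu, Ryo.
Reiko is living and takes 1/9.
Isamu predeceased; the 1/9 allotted to Isamu's branch passes to Isamu's issue by representation.
The 1/9 is divided into 3 equal shares of 1/27 among Emiko, Mariko, Takeshi.
Emiko is living and takes 1/27.
Mariko is living and takes 1/27.
Takeshi is living and takes 1/27.
Ryo is living and takes 1/9.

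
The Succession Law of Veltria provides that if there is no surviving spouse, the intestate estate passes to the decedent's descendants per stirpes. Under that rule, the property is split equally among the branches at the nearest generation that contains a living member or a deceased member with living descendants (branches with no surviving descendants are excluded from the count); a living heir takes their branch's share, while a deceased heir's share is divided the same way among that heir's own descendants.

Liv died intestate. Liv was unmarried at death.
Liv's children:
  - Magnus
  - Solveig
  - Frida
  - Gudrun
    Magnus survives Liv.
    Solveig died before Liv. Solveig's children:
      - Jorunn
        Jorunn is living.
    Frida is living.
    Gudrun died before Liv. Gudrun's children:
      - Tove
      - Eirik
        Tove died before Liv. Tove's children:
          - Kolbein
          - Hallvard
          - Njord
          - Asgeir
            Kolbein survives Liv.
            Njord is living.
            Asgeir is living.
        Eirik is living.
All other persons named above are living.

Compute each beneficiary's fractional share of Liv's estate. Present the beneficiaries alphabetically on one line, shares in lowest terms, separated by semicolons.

There is no surviving spouse, so the entire estate passes to Liv's descendants per stirpes.
The estate is divided into 4 equal shares of 1/4 among Magnus, Solveig, Frida, Gudrun.
Magnus is living and takes 1/4.
Solveig predeceased; the 1/4 allotted to Solveig's branch passes to Solveig's issue by representation.
Jorunn is the sole taker at this level and receives the full 1/4.
Frida is living and takes 1/4.
Gudrun predeceased; the 1/4 allotted to Gudrun's branch passes to Gudrun's issue by representation.
The 1/4 is divided into 2 equal shares of 1/8 among Tove, Eirik.
Tove predeceased; the 1/8 allotted to Tove's branch passes to Tove's issue by representation.
The 1/8 is divided into 4 equal shares of 1/32 among Kolbein, Hallvard, Njord, Asgeir.
Kolbein is living and takes 1/32.
Hallvard is living and takes 1/32.
Njord is living and takes 1/32.
Asgeir is living and takes 1/32.
Eirik is living and takes 1/8.

Asgeir 1/32; Eirik 1/8; Frida 1/4; Hallvard 1/32; Jorunn 1/4; Kolbein 1/32; Magnus 1/4; Njord 1/32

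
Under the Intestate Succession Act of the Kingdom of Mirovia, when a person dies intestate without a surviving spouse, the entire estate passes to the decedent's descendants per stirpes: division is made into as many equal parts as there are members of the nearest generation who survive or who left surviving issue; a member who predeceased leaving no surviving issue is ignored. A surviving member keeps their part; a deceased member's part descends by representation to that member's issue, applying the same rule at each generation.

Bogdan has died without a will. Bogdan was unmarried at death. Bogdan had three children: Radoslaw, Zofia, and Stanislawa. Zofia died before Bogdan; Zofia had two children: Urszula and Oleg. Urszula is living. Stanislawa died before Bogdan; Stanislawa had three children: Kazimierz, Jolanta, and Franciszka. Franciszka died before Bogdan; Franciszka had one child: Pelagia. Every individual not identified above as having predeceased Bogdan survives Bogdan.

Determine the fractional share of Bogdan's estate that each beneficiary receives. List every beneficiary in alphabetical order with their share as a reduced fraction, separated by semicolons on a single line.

Jolanta 1/9; Kazimierz 1/9; Oleg 1/6; Pelagia 1/9; Radoslaw 1/3; Urszula 1/6

There is no surviving spouse, so the entire estate passes to Bogdan's descendants per stirpes.
The estate is divided into 3 equal shares of 1/3 among Radoslaw, Zofia, Stanislawa.
Radoslaw is living and takes 1/3.
Zofia predeceased; the 1/3 allotted to Zofia's branch passes to Zofia's issue by representation.
The 1/3 is divided into 2 equal shares of 1/6 among Urszula, Oleg.
Urszula is living and takes 1/6.
Oleg is living and takes 1/6.
Stanislawa predeceased; the 1/3 allotted to Stanislawa's branch passes to Stanislawa's issue by representation.
The 1/3 is divided into 3 equal shares of 1/9 among Kazimierz, Jolanta, Franciszka.
Kazimierz is living and takes 1/9.
Jolanta is living and takes 1/9.
Franciszka predeceased; the 1/9 allotted to Franciszka's branch passes to Franciszka's issue by representation.
Pelagia is the sole taker at this level and receives the full 1/9.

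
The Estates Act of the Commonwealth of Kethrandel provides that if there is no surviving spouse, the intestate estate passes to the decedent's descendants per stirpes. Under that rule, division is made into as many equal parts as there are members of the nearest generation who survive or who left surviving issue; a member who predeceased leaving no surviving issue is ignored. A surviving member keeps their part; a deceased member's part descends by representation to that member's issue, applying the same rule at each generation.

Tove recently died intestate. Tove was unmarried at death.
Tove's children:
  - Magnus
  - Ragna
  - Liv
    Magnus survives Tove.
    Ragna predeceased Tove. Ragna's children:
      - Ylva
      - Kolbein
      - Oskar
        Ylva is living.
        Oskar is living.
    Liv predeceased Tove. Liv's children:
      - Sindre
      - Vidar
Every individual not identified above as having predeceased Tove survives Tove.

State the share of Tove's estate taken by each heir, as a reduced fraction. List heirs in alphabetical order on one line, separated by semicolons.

There is no surviving spouse, so the entire estate passes to Tove's descendants per stirpes.
The estate is divided into 3 equal shares of 1/3 among Magnus, Ragna, Liv.
Magnus is living and takes 1/3.
Ragna predeceased; the 1/3 allotted to Ragna's branch passes to Ragna's issue by representation.
The 1/3 is divided into 3 equal shares of 1/9 among Ylva, Kolbein, Oskar.
Ylva is living and takes 1/9.
Kolbein is living and takes 1/9.
Oskar is living and takes 1/9.
Liv predeceased; the 1/3 allotted to Liv's branch passes to Liv's issue by representation.
The 1/3 is divided into 2 equal shares of 1/6 among Sindre, Vidar.
Sindre is living and takes 1/6.
Vidar is living and takes 1/6.

Kolbein 1/9; Magnus 1/3; Oskar 1/9; Sindre 1/6; Vidar 1/6; Ylva 1/9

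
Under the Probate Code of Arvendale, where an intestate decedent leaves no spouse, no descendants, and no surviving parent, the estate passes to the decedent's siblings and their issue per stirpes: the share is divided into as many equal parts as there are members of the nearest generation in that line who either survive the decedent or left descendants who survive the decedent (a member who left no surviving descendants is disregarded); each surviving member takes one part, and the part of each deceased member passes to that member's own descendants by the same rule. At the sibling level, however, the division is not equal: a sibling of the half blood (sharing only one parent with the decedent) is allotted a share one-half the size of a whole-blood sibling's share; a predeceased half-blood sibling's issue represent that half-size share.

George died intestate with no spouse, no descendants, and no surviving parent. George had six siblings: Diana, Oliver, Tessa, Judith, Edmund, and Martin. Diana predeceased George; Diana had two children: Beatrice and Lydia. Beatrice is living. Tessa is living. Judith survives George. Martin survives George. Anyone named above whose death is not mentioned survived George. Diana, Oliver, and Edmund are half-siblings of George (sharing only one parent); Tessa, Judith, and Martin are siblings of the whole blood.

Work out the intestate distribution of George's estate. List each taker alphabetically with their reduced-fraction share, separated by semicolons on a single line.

Beatrice 1/18; Edmund 1/9; Judith 2/9; Lydia 1/18; Martin 2/9; Oliver 1/9; Tessa 2/9

No spouse, descendants, or parent survives, so the estate passes to George's siblings per stirpes.
Half-blood siblings count for one-half the weight of whole-blood siblings at the initial division.
Dividing 1 in proportion to weights (total weight 9/2): Diana (weight 1/2) → 1/9; Oliver (weight 1/2) → 1/9; Tessa (weight 1) → 2/9; Judith (weight 1) → 2/9; Edmund (weight 1/2) → 1/9; Martin (weight 1) → 2/9.
Diana predeceased; the 1/9 allotted to Diana's branch passes to Diana's issue by representation.
The 1/9 is divided into 2 equal shares of 1/18 among Beatrice, Lydia.
Beatrice is living and takes 1/18.
Lydia is living and takes 1/18.
Oliver is living and takes 1/9.
Tessa is living and takes 2/9.
Judith is living and takes 2/9.
Edmund is living and takes 1/9.
Martin is living and takes 2/9.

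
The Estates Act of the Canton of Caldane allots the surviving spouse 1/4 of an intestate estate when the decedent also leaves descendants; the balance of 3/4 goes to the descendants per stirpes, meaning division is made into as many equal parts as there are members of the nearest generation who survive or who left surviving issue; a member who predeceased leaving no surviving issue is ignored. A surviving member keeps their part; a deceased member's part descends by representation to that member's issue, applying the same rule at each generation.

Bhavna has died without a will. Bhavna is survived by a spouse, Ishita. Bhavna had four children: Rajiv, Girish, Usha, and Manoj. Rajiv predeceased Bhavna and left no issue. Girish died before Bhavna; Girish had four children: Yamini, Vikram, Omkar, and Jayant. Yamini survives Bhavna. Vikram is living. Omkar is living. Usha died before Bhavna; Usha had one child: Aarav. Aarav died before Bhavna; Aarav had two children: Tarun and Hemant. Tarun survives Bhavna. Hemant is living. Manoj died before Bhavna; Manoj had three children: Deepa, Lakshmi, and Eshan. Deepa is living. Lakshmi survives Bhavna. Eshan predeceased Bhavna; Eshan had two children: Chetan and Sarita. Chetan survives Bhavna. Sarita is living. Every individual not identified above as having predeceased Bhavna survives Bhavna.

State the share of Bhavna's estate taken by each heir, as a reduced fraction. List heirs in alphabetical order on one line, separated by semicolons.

Ishita, as surviving spouse, takes 1/4.
The remaining 3/4 passes to Bhavna's descendants per stirpes.
Rajiv left no surviving issue, so that branch lapses and is disregarded.
The 3/4 is divided into 3 equal shares of 1/4 among Girish, Usha, Manoj.
Girish predeceased; the 1/4 allotted to Girish's branch passes to Girish's issue by representation.
The 1/4 is divided into 4 equal shares of 1/16 among Yamini, Vikram, Omkar, Jayant.
Yamini is living and takes 1/16.
Vikram is living and takes 1/16.
Omkar is living and takes 1/16.
Jayant is living and takes 1/16.
Usha predeceased; the 1/4 allotted to Usha's branch passes to Usha's issue by representation.
Aarav's line is the sole branch at this level, so the full 1/4 passes to Aarav's issue by representation.
The 1/4 is divided into 2 equal shares of 1/8 among Tarun, Hemant.
Tarun is living and takes 1/8.
Hemant is living and takes 1/8.
Manoj predeceased; the 1/4 allotted to Manoj's branch passes to Manoj's issue by representation.
The 1/4 is divided into 3 equal shares of 1/12 among Deepa, Lakshmi, Eshan.
Deepa is living and takes 1/12.
Lakshmi is living and takes 1/12.
Eshan predeceased; the 1/12 allotted to Eshan's branch passes to Eshan's issue by representation.
The 1/12 is divided into 2 equal shares of 1/24 among Chetan, Sarita.
Chetan is living and takes 1/24.
Sarita is living and takes 1/24.

Chetan 1/24; Deepa 1/12; Hemant 1/8; Ishita 1/4; Jayant 1/16; Lakshmi 1/12; Omkar 1/16; Sarita 1/24; Tarun 1/8; Vikram 1/16; Yamini 1/16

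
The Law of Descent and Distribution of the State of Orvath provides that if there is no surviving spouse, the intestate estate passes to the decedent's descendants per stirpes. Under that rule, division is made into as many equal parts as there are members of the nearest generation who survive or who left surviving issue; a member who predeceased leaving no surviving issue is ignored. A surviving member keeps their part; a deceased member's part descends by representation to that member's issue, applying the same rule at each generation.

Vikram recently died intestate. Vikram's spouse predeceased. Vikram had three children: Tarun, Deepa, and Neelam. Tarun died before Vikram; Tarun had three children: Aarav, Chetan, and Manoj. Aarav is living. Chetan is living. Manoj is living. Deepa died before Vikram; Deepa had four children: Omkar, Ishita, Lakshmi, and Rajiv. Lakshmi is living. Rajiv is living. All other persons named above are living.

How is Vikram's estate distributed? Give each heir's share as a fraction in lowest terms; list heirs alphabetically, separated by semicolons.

There is no surviving spouse, so the entire estate passes to Vikram's descendants per stirpes.
The estate is divided into 3 equal shares of 1/3 among Tarun, Deepa, Neelam.
Tarun predeceased; the 1/3 allotted to Tarun's branch passes to Tarun's issue by representation.
The 1/3 is divided into 3 equal shares of 1/9 among Aarav, Chetan, Manoj.
Aarav is living and takes 1/9.
Chetan is living and takes 1/9.
Manoj is living and takes 1/9.
Deepa predeceased; the 1/3 allotted to Deepa's branch passes to Deepa's issue by representation.
The 1/3 is divided into 4 equal shares of 1/12 among Omkar, Ishita, Lakshmi, Rajiv.
Omkar is living and takes 1/12.
Ishita is living and takes 1/12.
Lakshmi is living and takes 1/12.
Rajiv is living and takes 1/12.
Neelam is living and takes 1/3.

Aarav 1/9; Chetan 1/9; Ishita 1/12; Lakshmi 1/12; Manoj 1/9; Neelam 1/3; Omkar 1/12; Rajiv 1/12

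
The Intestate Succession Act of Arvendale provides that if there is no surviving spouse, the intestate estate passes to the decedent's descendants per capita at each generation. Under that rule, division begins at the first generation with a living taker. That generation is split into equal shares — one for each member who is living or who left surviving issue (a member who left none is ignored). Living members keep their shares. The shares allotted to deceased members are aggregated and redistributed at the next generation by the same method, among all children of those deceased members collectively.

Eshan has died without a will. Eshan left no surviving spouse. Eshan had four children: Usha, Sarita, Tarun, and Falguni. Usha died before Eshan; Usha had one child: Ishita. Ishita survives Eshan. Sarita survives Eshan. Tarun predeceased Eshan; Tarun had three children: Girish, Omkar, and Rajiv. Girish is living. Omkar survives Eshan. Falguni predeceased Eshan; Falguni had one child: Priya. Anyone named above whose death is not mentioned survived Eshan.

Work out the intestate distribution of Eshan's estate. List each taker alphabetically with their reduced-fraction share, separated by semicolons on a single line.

There is no surviving spouse, so the entire estate passes to Eshan's descendants per capita at each generation.
At generation 1 (Usha, Sarita, Tarun, Falguni) there are 4 shares of (1)/4 = 1/4 each.
Living: Sarita — each takes 1/4.
Deceased: Usha, Tarun, and Falguni. Their combined 3/4 is pooled and carried to generation 2.
At generation 2 (Ishita, Girish, Omkar, Rajiv, Priya) there are 5 shares of (3/4)/5 = 3/20 each.
Living: Ishita, Girish, Omkar, Rajiv, and Priya — each takes 3/20.

Girish 3/20; Ishita 3/20; Omkar 3/20; Priya 3/20; Rajiv 3/20; Sarita 1/4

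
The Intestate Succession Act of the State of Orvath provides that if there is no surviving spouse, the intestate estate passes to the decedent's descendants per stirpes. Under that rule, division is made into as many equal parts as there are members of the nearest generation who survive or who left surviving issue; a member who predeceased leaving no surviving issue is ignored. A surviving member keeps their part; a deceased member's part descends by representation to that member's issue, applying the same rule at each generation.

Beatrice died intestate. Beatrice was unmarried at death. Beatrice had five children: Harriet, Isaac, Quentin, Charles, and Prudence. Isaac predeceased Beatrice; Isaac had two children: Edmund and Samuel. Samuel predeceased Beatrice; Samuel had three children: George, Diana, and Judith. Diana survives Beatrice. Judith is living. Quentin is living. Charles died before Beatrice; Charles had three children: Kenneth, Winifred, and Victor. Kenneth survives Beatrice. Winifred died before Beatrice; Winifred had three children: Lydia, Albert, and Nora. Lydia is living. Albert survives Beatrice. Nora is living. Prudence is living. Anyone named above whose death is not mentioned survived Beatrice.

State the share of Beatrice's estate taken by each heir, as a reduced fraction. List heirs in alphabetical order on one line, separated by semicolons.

There is no surviving spouse, so the entire estate passes to Beatrice's descendants per stirpes.
The estate is divided into 5 equal shares of 1/5 among Harriet, Isaac, Quentin, Charles, Prudence.
Harriet is living and takes 1/5.
Isaac predeceased; the 1/5 allotted to Isaac's branch passes to Isaac's issue by representation.
The 1/5 is divided into 2 equal shares of 1/10 among Edmund, Samuel.
Edmund is living and takes 1/10.
Samuel predeceased; the 1/10 allotted to Samuel's branch passes to Samuel's issue by representation.
The 1/10 is divided into 3 equal shares of 1/30 among George, Diana, Judith.
George is living and takes 1/30.
Diana is living and takes 1/30.
Judith is living and takes 1/30.
Quentin is living and takes 1/5.
Charles predeceased; the 1/5 allotted to Charles's branch passes to Charles's issue by representation.
The 1/5 is divided into 3 equal shares of 1/15 among Kenneth, Winifred, Victor.
Kenneth is living and takes 1/15.
Winifred predeceased; the 1/15 allotted to Winifred's branch passes to Winifred's issue by representation.
The 1/15 is divided into 3 equal shares of 1/45 among Lydia, Albert, Nora.
Lydia is living and takes 1/45.
Albert is living and takes 1/45.
Nora is living and takes 1/45.
Victor is living and takes 1/15.
Prudence is living and takes 1/5.

Albert 1/45; Diana 1/30; Edmund 1/10; George 1/30; Harriet 1/5; Judith 1/30; Kenneth 1/15; Lydia 1/45; Nora 1/45; Prudence 1/5; Quentin 1/5; Victor 1/15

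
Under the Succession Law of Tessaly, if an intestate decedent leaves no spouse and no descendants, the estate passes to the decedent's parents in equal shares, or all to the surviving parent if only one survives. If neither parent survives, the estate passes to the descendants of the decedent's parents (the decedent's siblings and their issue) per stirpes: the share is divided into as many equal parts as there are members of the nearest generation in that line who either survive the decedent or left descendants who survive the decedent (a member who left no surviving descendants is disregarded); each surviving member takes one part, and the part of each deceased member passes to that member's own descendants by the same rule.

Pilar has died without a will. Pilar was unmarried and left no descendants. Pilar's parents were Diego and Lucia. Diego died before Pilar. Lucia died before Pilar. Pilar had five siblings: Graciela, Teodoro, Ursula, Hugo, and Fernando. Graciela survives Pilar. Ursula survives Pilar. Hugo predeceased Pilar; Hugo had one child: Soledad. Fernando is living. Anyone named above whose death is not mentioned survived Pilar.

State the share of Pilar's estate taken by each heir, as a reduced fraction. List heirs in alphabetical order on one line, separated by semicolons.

Neither parent survives and there are no descendants, so the estate passes to Pilar's siblings and their issue per stirpes.
The estate is divided into 5 equal shares of 1/5 among Graciela, Teodoro, Ursula, Hugo, Fernando.
Graciela is living and takes 1/5.
Teodoro is living and takes 1/5.
Ursula is living and takes 1/5.
Hugo predeceased; the 1/5 allotted to Hugo's branch passes to Hugo's issue by representation.
Soledad is the sole taker at this level and receives the full 1/5.
Fernando is living and takes 1/5.

Fernando 1/5; Graciela 1/5; Soledad 1/5; Teodoro 1/5; Ursula 1/5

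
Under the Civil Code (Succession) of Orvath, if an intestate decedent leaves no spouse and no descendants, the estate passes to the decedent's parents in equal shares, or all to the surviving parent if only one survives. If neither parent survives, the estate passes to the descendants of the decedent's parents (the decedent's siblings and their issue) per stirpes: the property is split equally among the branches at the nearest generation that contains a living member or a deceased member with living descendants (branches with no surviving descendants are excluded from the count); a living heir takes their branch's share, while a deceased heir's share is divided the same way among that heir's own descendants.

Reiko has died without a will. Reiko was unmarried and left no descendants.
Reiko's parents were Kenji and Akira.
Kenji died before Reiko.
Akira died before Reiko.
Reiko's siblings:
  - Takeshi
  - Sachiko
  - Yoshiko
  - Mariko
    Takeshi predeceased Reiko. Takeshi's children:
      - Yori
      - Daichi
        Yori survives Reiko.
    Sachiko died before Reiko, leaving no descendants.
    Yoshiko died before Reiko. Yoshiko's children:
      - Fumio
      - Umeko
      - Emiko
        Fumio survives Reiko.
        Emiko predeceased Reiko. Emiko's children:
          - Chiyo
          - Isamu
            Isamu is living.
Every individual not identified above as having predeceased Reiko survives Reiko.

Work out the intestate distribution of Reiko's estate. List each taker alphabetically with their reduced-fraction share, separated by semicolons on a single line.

Chiyo 1/18; Daichi 1/6; Fumio 1/9; Isamu 1/18; Mariko 1/3; Umeko 1/9; Yori 1/6

Neither parent survives and there are no descendants, so the estate passes to Reiko's siblings and their issue per stirpes.
Sachiko left no surviving issue, so that branch lapses and is disregarded.
The estate is divided into 3 equal shares of 1/3 among Takeshi, Yoshiko, Mariko.
Takeshi predeceased; the 1/3 allotted to Takeshi's branch passes to Takeshi's issue by representation.
The 1/3 is divided into 2 equal shares of 1/6 among Yori, Daichi.
Yori is living and takes 1/6.
Daichi is living and takes 1/6.
Yoshiko predeceased; the 1/3 allotted to Yoshiko's branch passes to Yoshiko's issue by representation.
The 1/3 is divided into 3 equal shares of 1/9 among Fumio, Umeko, Emiko.
Fumio is living and takes 1/9.
Umeko is living and takes 1/9.
Emiko predeceased; the 1/9 allotted to Emiko's branch passes to Emiko's issue by representation.
The 1/9 is divided into 2 equal shares of 1/18 among Chiyo, Isamu.
Chiyo is living and takes 1/18.
Isamu is living and takes 1/18.
Mariko is living and takes 1/3.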